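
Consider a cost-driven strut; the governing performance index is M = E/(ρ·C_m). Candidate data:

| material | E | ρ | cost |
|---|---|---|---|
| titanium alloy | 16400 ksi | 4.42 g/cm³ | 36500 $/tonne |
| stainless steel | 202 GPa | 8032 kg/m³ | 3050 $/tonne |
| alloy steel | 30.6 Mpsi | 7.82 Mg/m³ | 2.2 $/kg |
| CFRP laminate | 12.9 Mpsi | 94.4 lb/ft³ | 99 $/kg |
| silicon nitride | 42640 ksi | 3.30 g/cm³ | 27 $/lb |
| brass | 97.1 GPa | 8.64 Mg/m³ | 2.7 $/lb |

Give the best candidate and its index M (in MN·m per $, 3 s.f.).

After converting to SI:
  titanium alloy: E = 113.1 GPa, ρ = 4420 kg/m³, cost = 36.50 $/kg
  stainless steel: E = 202.0 GPa, ρ = 8032 kg/m³, cost = 3.050 $/kg
  alloy steel: E = 211.0 GPa, ρ = 7820 kg/m³, cost = 2.200 $/kg
  CFRP laminate: E = 88.94 GPa, ρ = 1512 kg/m³, cost = 99.00 $/kg
  silicon nitride: E = 294.0 GPa, ρ = 3300 kg/m³, cost = 59.52 $/kg
  brass: E = 97.10 GPa, ρ = 8640 kg/m³, cost = 5.952 $/kg
  alloy steel: M = 12.3 MN·m per $
  stainless steel: M = 8.25 MN·m per $
  brass: M = 1.89 MN·m per $
  silicon nitride: M = 1.50 MN·m per $
  titanium alloy: M = 0.701 MN·m per $
  CFRP laminate: M = 0.594 MN·m per $
Highest index: alloy steel.

alloy steel, M = 12.3 MN·m per $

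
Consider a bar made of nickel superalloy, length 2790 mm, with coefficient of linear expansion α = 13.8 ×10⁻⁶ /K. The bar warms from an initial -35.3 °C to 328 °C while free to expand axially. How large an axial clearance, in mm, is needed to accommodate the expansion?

14.0 mm

ΔT = 328 − (-35.3) = 363.3 K.
ΔL = α·L₀·ΔT = 13.8×10⁻⁶ × 2790 mm × 363.3 K = 14.0 mm.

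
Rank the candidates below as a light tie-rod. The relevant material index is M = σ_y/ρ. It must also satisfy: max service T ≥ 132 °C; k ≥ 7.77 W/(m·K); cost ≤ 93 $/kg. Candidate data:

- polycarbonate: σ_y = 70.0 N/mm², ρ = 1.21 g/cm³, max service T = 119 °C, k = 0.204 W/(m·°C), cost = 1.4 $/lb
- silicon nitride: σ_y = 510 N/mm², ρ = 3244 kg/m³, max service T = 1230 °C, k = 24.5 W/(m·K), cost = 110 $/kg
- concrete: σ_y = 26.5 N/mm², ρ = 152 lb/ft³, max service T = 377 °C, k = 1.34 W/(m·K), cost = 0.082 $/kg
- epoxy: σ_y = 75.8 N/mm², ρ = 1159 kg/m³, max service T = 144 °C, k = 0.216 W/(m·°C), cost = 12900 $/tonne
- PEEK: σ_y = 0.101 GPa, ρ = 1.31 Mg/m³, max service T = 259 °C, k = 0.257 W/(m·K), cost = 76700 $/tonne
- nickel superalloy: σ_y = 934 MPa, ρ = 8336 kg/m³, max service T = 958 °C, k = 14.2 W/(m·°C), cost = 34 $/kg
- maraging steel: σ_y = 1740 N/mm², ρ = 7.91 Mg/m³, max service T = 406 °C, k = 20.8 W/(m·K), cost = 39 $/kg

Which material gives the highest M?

Screen on constraints: max service T ≥ 132 °C; k ≥ 7.77 W/(m·K); cost ≤ 93 $/kg. Survivors: nickel superalloy, maraging steel.
In SI units:
  nickel superalloy: σ_y = 934.0 MPa, ρ = 8336 kg/m³
  maraging steel: σ_y = 1740 MPa, ρ = 7910 kg/m³
  maraging steel: M = 220 kN·m/kg
  nickel superalloy: M = 112 kN·m/kg
Highest index: maraging steel.

maraging steel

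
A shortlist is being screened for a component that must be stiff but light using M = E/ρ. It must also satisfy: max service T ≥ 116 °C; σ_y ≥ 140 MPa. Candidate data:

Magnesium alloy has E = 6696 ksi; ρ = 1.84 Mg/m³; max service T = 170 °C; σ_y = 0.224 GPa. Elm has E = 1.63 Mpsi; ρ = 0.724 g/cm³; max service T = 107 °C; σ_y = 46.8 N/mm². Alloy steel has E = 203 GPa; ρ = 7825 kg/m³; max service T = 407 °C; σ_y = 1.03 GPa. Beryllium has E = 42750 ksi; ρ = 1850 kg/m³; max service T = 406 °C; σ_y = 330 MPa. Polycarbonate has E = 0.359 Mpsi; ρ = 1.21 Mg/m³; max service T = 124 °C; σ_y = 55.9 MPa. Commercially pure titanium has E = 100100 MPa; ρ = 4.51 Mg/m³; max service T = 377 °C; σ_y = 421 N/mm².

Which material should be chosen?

beryllium

Screen on constraints: max service T ≥ 116 °C; σ_y ≥ 140 MPa. Survivors: magnesium alloy, alloy steel, beryllium, commercially pure titanium.
Normalizing units and computing the index:
  magnesium alloy: E = 46.17 GPa, ρ = 1840 kg/m³
  alloy steel: E = 203.0 GPa, ρ = 7825 kg/m³
  beryllium: E = 294.8 GPa, ρ = 1850 kg/m³
  commercially pure titanium: E = 100.1 GPa, ρ = 4510 kg/m³
  beryllium: M = 159 MN·m/kg
  alloy steel: M = 25.9 MN·m/kg
  magnesium alloy: M = 25.1 MN·m/kg
  commercially pure titanium: M = 22.2 MN·m/kg
Beryllium ranks first.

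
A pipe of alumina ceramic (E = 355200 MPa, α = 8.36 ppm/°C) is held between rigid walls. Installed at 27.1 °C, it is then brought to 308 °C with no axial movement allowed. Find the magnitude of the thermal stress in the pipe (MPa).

834 MPa

E = 355200 MPa = 355.2 GPa.
ΔT = 280.9 K. Constrained thermal stress σ = E·α·ΔT = 355.2×10³ MPa × 8.36×10⁻⁶ × 280.9 = 834 MPa (compressive).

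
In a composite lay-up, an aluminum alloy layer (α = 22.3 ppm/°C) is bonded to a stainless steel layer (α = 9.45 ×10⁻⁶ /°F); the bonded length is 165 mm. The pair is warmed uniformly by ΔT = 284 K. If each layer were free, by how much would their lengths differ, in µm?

stainless steel: α = 9.45×10⁻⁶/°F × 9/5 = 17.0×10⁻⁶/K.
Δα = |22.3 − 17.0|×10⁻⁶/K = 5.29×10⁻⁶/K.
ΔL_mismatch = Δα·L·ΔT = 5.29×10⁻⁶ × 165.0 mm × 284.0 K = 248 µm.

248 µm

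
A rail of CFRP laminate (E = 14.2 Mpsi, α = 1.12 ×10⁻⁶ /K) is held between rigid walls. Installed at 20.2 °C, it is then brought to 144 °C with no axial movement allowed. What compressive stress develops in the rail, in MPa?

E = 14.2 Mpsi = 97.91 GPa.
ΔT = 123.8 K. Constrained thermal stress σ = E·α·ΔT = 97.91×10³ MPa × 1.12×10⁻⁶ × 123.8 = 13.6 MPa (compressive).

13.6 MPa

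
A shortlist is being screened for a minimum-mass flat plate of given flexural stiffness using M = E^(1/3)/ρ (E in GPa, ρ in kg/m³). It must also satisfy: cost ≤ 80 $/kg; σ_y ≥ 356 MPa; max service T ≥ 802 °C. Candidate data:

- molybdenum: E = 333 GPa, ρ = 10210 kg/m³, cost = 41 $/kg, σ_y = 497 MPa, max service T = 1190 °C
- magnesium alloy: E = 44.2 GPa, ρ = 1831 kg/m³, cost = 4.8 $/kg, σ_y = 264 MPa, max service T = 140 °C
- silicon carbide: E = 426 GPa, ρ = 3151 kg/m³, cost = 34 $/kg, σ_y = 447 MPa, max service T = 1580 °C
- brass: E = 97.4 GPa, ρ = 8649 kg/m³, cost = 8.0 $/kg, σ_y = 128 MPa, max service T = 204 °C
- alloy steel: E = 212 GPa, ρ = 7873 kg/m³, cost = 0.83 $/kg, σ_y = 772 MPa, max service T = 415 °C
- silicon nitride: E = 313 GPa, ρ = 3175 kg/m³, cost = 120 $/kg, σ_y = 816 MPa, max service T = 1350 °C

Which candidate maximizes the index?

Screen on constraints: cost ≤ 80 $/kg; σ_y ≥ 356 MPa; max service T ≥ 802 °C. Survivors: molybdenum, silicon carbide.
Per-candidate index values:
  silicon carbide: M = 2.39×10⁻³
  molybdenum: M = 0.679×10⁻³
Highest index: silicon carbide.

silicon carbide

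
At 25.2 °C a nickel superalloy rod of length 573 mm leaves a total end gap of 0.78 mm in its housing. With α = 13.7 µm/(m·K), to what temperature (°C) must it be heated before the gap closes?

α·L₀·ΔT = 0.78 mm ⇒ ΔT = 0.78 / (13.7×10⁻⁶ × 573.0) = 99.36 K.
T = 25.2 + 99.36 = 124.6 °C.

125 °C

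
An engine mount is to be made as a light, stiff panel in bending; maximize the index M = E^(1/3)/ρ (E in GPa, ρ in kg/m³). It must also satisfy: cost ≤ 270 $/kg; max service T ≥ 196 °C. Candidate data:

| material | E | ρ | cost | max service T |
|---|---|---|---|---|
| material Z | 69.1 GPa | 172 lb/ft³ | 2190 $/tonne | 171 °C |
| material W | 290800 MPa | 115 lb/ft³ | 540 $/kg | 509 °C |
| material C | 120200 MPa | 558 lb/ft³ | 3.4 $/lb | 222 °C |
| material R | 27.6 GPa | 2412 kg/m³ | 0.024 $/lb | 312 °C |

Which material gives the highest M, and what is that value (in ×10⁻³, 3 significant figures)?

Screen on constraints: cost ≤ 270 $/kg; max service T ≥ 196 °C. Survivors: material C, material R.
Putting every candidate on a common basis:
  material C: E = 120.2 GPa, ρ = 8938 kg/m³
  material R: E = 27.60 GPa, ρ = 2412 kg/m³
  material R: M = 1.25×10⁻³
  material C: M = 0.552×10⁻³
Material R has the largest M.

material R, M = 1.25×10⁻³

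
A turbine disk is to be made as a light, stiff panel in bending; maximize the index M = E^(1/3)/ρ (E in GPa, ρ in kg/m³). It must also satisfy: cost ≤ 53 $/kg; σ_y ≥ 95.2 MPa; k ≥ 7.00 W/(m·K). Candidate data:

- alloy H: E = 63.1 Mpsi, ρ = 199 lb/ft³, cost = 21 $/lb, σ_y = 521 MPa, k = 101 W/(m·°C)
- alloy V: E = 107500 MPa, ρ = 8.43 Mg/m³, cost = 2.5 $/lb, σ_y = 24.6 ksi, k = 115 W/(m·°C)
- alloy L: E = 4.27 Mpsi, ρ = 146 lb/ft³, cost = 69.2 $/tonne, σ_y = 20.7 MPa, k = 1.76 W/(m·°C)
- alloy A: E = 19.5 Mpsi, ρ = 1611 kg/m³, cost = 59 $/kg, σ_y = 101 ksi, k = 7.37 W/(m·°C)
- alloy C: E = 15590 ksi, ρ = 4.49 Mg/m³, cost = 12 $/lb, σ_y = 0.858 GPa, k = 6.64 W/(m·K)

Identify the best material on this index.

Screen on constraints: cost ≤ 53 $/kg; σ_y ≥ 95.2 MPa; k ≥ 7.00 W/(m·K). Survivors: alloy H, alloy V.
Convert each candidate to consistent units, then evaluate M:
  alloy H: E = 435.1 GPa, ρ = 3188 kg/m³
  alloy V: E = 107.5 GPa, ρ = 8430 kg/m³
  alloy H: M = 2.38×10⁻³
  alloy V: M = 0.564×10⁻³
Highest index: alloy H.

alloy H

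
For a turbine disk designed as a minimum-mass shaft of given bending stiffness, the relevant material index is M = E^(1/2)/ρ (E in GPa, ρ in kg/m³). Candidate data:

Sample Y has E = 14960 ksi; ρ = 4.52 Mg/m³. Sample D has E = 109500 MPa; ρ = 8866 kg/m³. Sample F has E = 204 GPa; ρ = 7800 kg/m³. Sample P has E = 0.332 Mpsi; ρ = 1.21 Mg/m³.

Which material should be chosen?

sample Y

Normalizing units and computing the index:
  sample Y: E = 103.1 GPa, ρ = 4520 kg/m³
  sample D: E = 109.5 GPa, ρ = 8866 kg/m³
  sample F: E = 204.0 GPa, ρ = 7800 kg/m³
  sample P: E = 2.289 GPa, ρ = 1210 kg/m³
  sample Y: M = 2.25×10⁻³
  sample F: M = 1.83×10⁻³
  sample P: M = 1.25×10⁻³
  sample D: M = 1.18×10⁻³
The maximum is for sample Y.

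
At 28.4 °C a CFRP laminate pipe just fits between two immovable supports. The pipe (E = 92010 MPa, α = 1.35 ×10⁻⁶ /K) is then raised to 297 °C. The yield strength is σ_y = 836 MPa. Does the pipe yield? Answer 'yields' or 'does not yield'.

does not yield

E = 92010 MPa = 92.01 GPa.
ΔT = 268.6 K. Constrained thermal stress σ = E·α·ΔT = 92.01×10³ MPa × 1.35×10⁻⁶ × 268.6 = 33.4 MPa (compressive).
Compare to σ_y = 836 MPa: σ < σ_y, so it does not yield.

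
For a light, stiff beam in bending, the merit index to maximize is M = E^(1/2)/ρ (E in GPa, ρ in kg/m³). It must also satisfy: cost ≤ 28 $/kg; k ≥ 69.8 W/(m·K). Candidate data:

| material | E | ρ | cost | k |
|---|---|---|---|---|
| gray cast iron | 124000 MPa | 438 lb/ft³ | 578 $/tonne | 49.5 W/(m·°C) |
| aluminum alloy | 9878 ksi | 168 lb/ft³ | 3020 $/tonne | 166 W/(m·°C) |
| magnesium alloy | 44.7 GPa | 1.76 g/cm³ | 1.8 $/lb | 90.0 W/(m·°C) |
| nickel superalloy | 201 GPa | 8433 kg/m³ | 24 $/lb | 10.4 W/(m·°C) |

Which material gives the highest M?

Screen on constraints: cost ≤ 28 $/kg; k ≥ 69.8 W/(m·K). Survivors: aluminum alloy, magnesium alloy.
After converting to SI:
  aluminum alloy: E = 68.11 GPa, ρ = 2691 kg/m³
  magnesium alloy: E = 44.70 GPa, ρ = 1760 kg/m³
  magnesium alloy: M = 3.80×10⁻³
  aluminum alloy: M = 3.07×10⁻³
Highest index: magnesium alloy.

magnesium alloy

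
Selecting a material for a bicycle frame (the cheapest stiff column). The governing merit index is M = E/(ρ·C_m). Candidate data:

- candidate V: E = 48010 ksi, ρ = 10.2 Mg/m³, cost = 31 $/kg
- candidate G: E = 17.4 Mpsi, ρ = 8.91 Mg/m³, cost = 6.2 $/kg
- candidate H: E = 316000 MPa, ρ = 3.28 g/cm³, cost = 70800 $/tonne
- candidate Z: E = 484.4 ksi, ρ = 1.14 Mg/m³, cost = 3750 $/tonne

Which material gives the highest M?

candidate G

In SI units:
  candidate V: E = 331.0 GPa, ρ = 10200 kg/m³, cost = 31.00 $/kg
  candidate G: E = 120.0 GPa, ρ = 8910 kg/m³, cost = 6.200 $/kg
  candidate H: E = 316.0 GPa, ρ = 3280 kg/m³, cost = 70.80 $/kg
  candidate Z: E = 3.340 GPa, ρ = 1140 kg/m³, cost = 3.750 $/kg
  candidate G: M = 2.17 MN·m per $
  candidate H: M = 1.36 MN·m per $
  candidate V: M = 1.05 MN·m per $
  candidate Z: M = 0.781 MN·m per $
Highest index: candidate G.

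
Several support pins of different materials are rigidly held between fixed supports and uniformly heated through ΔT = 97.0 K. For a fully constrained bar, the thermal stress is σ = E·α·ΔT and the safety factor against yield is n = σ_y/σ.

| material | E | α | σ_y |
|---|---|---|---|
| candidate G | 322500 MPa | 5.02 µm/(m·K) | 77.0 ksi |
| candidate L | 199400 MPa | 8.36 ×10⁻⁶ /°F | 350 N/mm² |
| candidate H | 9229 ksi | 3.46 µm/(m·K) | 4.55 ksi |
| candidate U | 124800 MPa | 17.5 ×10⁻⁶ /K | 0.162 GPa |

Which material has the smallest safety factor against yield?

Per material, after unit conversion:
  candidate G: E = 322.5, α = 5.02, σ_y = 530.9 → σ = 157 MPa, n = 3.38
  candidate L: E = 199.4, α = 15.0, σ_y = 350.0 → σ = 291 MPa, n = 1.20
  candidate H: E = 63.63, α = 3.46, σ_y = 31.37 → σ = 21.4 MPa, n = 1.47
  candidate U: E = 124.8, α = 17.5, σ_y = 162.0 → σ = 212 MPa, n = 0.765
The minimum is candidate U at n = 0.765.

candidate U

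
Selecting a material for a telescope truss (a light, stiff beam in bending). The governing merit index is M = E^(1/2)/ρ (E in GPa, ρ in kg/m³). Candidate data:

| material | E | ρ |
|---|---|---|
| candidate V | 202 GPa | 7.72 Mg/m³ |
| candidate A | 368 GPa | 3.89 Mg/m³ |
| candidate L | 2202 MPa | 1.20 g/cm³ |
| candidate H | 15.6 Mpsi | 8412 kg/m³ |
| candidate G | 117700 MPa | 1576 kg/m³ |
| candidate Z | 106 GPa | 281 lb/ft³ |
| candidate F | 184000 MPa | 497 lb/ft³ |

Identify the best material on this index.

candidate G

In SI units:
  candidate V: E = 202.0 GPa, ρ = 7720 kg/m³
  candidate A: E = 368.0 GPa, ρ = 3890 kg/m³
  candidate L: E = 2.202 GPa, ρ = 1200 kg/m³
  candidate H: E = 107.6 GPa, ρ = 8412 kg/m³
  candidate G: E = 117.7 GPa, ρ = 1576 kg/m³
  candidate Z: E = 106.0 GPa, ρ = 4501 kg/m³
  candidate F: E = 184.0 GPa, ρ = 7961 kg/m³
  candidate G: M = 6.88×10⁻³
  candidate A: M = 4.93×10⁻³
  candidate Z: M = 2.29×10⁻³
  candidate V: M = 1.84×10⁻³
  candidate F: M = 1.70×10⁻³
  candidate L: M = 1.24×10⁻³
  candidate H: M = 1.23×10⁻³
Candidate G has the largest M.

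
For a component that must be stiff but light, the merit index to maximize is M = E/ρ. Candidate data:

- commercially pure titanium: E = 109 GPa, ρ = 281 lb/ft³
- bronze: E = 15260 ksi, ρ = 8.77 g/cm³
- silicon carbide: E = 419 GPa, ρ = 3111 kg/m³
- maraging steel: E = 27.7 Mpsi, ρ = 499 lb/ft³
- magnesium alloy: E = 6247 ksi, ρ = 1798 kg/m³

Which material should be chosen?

silicon carbide

In SI units:
  commercially pure titanium: E = 109.0 GPa, ρ = 4501 kg/m³
  bronze: E = 105.2 GPa, ρ = 8770 kg/m³
  silicon carbide: E = 419.0 GPa, ρ = 3111 kg/m³
  maraging steel: E = 191.0 GPa, ρ = 7993 kg/m³
  magnesium alloy: E = 43.07 GPa, ρ = 1798 kg/m³
  silicon carbide: M = 135 MN·m/kg
  commercially pure titanium: M = 24.2 MN·m/kg
  magnesium alloy: M = 24.0 MN·m/kg
  maraging steel: M = 23.9 MN·m/kg
  bronze: M = 12.0 MN·m/kg
Silicon carbide ranks first.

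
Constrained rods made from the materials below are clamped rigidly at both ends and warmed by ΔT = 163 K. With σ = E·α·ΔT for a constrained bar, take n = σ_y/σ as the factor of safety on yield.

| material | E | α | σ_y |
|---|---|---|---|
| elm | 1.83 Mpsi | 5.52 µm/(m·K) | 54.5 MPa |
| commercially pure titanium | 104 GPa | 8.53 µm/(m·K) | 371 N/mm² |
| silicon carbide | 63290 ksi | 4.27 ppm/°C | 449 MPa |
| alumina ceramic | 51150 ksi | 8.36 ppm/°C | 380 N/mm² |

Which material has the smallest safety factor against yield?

Per material, after unit conversion:
  elm: E = 12.62, α = 5.52, σ_y = 54.50 → σ = 11.4 MPa, n = 4.80
  commercially pure titanium: E = 104.0, α = 8.53, σ_y = 371.0 → σ = 145 MPa, n = 2.57
  silicon carbide: E = 436.4, α = 4.27, σ_y = 449.0 → σ = 304 MPa, n = 1.48
  alumina ceramic: E = 352.7, α = 8.36, σ_y = 380.0 → σ = 481 MPa, n = 0.791
Smallest n: alumina ceramic with n = 0.791.

alumina ceramic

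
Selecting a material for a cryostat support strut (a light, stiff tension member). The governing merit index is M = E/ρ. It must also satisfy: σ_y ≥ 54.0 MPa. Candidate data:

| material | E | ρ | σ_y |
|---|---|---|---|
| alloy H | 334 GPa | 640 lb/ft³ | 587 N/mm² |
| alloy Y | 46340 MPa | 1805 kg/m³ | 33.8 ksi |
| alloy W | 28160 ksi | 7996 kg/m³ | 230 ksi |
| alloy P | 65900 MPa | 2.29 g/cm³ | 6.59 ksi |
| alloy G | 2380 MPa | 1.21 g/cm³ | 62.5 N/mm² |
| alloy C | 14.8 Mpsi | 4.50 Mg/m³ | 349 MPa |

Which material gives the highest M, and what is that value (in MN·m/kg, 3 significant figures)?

alloy H, M = 32.6 MN·m/kg

Screen on constraints: σ_y ≥ 54.0 MPa. Survivors: alloy H, alloy Y, alloy W, alloy G, alloy C.
Putting every candidate on a common basis:
  alloy H: E = 334.0 GPa, ρ = 10250 kg/m³
  alloy Y: E = 46.34 GPa, ρ = 1805 kg/m³
  alloy W: E = 194.2 GPa, ρ = 7996 kg/m³
  alloy G: E = 2.380 GPa, ρ = 1210 kg/m³
  alloy C: E = 102.0 GPa, ρ = 4500 kg/m³
  alloy H: M = 32.6 MN·m/kg
  alloy Y: M = 25.7 MN·m/kg
  alloy W: M = 24.3 MN·m/kg
  alloy C: M = 22.7 MN·m/kg
  alloy G: M = 1.97 MN·m/kg
Highest index: alloy H.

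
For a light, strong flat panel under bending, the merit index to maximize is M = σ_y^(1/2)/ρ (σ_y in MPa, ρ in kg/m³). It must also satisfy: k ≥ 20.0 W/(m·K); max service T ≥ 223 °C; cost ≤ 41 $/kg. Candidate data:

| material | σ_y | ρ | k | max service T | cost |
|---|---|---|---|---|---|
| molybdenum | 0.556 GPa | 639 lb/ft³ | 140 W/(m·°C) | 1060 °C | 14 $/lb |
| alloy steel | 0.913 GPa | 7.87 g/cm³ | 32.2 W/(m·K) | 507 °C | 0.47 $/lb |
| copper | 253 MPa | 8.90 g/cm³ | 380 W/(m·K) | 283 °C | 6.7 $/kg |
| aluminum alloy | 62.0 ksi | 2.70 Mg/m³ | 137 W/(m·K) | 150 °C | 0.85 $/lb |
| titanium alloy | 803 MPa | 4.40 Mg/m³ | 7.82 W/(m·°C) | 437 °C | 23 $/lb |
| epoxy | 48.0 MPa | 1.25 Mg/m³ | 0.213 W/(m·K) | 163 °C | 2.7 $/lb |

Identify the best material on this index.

alloy steel

Screen on constraints: k ≥ 20.0 W/(m·K); max service T ≥ 223 °C; cost ≤ 41 $/kg. Survivors: molybdenum, alloy steel, copper.
Putting every candidate on a common basis:
  molybdenum: σ_y = 556.0 MPa, ρ = 10240 kg/m³
  alloy steel: σ_y = 913.0 MPa, ρ = 7870 kg/m³
  copper: σ_y = 253.0 MPa, ρ = 8900 kg/m³
  alloy steel: M = 3.84×10⁻³
  molybdenum: M = 2.30×10⁻³
  copper: M = 1.79×10⁻³
Alloy steel has the largest M.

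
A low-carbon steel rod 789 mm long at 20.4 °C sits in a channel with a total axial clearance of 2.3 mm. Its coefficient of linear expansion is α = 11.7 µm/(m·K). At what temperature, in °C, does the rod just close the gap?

270 °C

α·L₀·ΔT = 2.3 mm ⇒ ΔT = 2.3 / (11.7×10⁻⁶ × 789.0) = 249.2 K.
T = 20.4 + 249.2 = 269.6 °C.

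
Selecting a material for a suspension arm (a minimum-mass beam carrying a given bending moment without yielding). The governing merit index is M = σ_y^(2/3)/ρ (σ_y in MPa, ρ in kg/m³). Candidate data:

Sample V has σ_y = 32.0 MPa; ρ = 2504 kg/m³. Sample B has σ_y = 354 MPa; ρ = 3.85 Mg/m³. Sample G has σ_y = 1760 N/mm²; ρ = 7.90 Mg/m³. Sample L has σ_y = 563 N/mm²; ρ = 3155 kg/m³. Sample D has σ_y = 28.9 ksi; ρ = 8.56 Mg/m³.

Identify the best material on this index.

Normalizing units and computing the index:
  sample V: σ_y = 32.00 MPa, ρ = 2504 kg/m³
  sample B: σ_y = 354.0 MPa, ρ = 3850 kg/m³
  sample G: σ_y = 1760 MPa, ρ = 7900 kg/m³
  sample L: σ_y = 563.0 MPa, ρ = 3155 kg/m³
  sample D: σ_y = 199.3 MPa, ρ = 8560 kg/m³
  sample L: M = 21.6×10⁻³
  sample G: M = 18.5×10⁻³
  sample B: M = 13.0×10⁻³
  sample V: M = 4.03×10⁻³
  sample D: M = 3.99×10⁻³
Sample L ranks first.

sample L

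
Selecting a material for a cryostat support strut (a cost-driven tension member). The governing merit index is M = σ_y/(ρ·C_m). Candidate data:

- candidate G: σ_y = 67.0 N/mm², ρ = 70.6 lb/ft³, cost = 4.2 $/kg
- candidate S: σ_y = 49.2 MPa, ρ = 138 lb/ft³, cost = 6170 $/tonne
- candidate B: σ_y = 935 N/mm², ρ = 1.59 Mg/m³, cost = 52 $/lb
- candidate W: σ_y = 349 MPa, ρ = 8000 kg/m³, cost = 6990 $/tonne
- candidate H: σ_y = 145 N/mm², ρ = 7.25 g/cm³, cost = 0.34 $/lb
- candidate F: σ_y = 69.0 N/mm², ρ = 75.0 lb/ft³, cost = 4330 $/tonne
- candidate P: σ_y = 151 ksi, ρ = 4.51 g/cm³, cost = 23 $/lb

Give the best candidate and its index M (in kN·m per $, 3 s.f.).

candidate H, M = 26.7 kN·m per $

Normalizing units and computing the index:
  candidate G: σ_y = 67.00 MPa, ρ = 1131 kg/m³, cost = 4.200 $/kg
  candidate S: σ_y = 49.20 MPa, ρ = 2211 kg/m³, cost = 6.170 $/kg
  candidate B: σ_y = 935.0 MPa, ρ = 1590 kg/m³, cost = 114.6 $/kg
  candidate W: σ_y = 349.0 MPa, ρ = 8000 kg/m³, cost = 6.990 $/kg
  candidate H: σ_y = 145.0 MPa, ρ = 7250 kg/m³, cost = 0.7496 $/kg
  candidate F: σ_y = 69.00 MPa, ρ = 1201 kg/m³, cost = 4.330 $/kg
  candidate P: σ_y = 1041 MPa, ρ = 4510 kg/m³, cost = 50.71 $/kg
  candidate H: M = 26.7 kN·m per $
  candidate G: M = 14.1 kN·m per $
  candidate F: M = 13.3 kN·m per $
  candidate W: M = 6.24 kN·m per $
  candidate B: M = 5.13 kN·m per $
  candidate P: M = 4.55 kN·m per $
  candidate S: M = 3.61 kN·m per $
The maximum is for candidate H.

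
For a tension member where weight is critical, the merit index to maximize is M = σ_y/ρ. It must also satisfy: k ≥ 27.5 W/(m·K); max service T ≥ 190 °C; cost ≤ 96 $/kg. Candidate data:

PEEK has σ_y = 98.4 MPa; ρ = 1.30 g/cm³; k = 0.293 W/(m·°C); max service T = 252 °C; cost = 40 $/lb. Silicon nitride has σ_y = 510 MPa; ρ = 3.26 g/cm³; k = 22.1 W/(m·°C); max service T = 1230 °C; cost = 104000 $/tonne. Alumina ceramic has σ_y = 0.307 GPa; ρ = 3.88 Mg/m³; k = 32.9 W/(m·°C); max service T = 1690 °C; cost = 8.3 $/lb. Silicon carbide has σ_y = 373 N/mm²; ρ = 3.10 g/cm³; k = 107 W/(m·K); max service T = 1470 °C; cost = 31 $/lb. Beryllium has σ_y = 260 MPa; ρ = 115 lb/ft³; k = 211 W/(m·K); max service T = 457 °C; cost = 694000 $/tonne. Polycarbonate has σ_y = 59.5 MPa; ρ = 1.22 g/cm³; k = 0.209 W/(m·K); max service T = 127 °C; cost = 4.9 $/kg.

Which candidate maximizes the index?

Screen on constraints: k ≥ 27.5 W/(m·K); max service T ≥ 190 °C; cost ≤ 96 $/kg. Survivors: alumina ceramic, silicon carbide.
In SI units:
  alumina ceramic: σ_y = 307.0 MPa, ρ = 3880 kg/m³
  silicon carbide: σ_y = 373.0 MPa, ρ = 3100 kg/m³
  silicon carbide: M = 120 kN·m/kg
  alumina ceramic: M = 79.1 kN·m/kg
Highest index: silicon carbide.

silicon carbide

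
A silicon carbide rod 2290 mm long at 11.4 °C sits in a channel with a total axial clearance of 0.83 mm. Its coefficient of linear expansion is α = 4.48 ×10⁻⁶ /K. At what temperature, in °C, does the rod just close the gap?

α·L₀·ΔT = 0.83 mm ⇒ ΔT = 0.83 / (4.48×10⁻⁶ × 2290.0) = 80.90 K.
T = 11.4 + 80.90 = 92.30 °C.

92.3 °C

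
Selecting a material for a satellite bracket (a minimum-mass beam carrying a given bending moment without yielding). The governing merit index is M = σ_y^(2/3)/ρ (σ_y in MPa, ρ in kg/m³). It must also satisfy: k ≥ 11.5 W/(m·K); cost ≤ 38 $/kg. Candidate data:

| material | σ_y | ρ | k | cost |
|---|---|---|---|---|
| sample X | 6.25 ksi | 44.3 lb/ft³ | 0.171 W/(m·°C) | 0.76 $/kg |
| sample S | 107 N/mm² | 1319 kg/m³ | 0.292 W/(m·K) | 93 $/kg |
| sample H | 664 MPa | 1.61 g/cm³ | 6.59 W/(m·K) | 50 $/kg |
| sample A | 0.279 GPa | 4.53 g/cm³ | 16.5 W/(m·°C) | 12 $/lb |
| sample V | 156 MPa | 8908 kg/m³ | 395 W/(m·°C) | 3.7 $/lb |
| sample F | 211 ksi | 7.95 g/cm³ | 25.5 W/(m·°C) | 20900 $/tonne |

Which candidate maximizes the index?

sample F

Screen on constraints: k ≥ 11.5 W/(m·K); cost ≤ 38 $/kg. Survivors: sample A, sample V, sample F.
In SI units:
  sample A: σ_y = 279.0 MPa, ρ = 4530 kg/m³
  sample V: σ_y = 156.0 MPa, ρ = 8908 kg/m³
  sample F: σ_y = 1455 MPa, ρ = 7950 kg/m³
  sample F: M = 16.1×10⁻³
  sample A: M = 9.43×10⁻³
  sample V: M = 3.25×10⁻³
Highest index: sample F.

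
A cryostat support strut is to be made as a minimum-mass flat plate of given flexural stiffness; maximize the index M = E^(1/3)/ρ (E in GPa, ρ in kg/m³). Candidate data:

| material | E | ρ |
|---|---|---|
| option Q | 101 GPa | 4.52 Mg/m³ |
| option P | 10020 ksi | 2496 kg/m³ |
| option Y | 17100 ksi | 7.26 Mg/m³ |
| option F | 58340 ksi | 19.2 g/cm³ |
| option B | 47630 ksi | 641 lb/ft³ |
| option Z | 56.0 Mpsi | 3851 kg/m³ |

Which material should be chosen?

Convert each candidate to consistent units, then evaluate M:
  option Q: E = 101.0 GPa, ρ = 4520 kg/m³
  option P: E = 69.09 GPa, ρ = 2496 kg/m³
  option Y: E = 117.9 GPa, ρ = 7260 kg/m³
  option F: E = 402.2 GPa, ρ = 19200 kg/m³
  option B: E = 328.4 GPa, ρ = 10270 kg/m³
  option Z: E = 386.1 GPa, ρ = 3851 kg/m³
  option Z: M = 1.89×10⁻³
  option P: M = 1.64×10⁻³
  option Q: M = 1.03×10⁻³
  option Y: M = 0.675×10⁻³
  option B: M = 0.672×10⁻³
  option F: M = 0.384×10⁻³
Highest index: option Z.

option Z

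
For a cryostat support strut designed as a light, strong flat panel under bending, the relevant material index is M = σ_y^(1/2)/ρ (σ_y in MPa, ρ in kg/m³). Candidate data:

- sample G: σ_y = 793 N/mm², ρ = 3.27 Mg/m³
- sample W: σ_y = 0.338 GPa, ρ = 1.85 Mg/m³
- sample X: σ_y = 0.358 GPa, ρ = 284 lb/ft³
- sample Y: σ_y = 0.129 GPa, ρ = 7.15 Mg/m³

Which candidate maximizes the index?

sample W

Putting every candidate on a common basis:
  sample G: σ_y = 793.0 MPa, ρ = 3270 kg/m³
  sample W: σ_y = 338.0 MPa, ρ = 1850 kg/m³
  sample X: σ_y = 358.0 MPa, ρ = 4549 kg/m³
  sample Y: σ_y = 129.0 MPa, ρ = 7150 kg/m³
  sample W: M = 9.94×10⁻³
  sample G: M = 8.61×10⁻³
  sample X: M = 4.16×10⁻³
  sample Y: M = 1.59×10⁻³
Sample W ranks first.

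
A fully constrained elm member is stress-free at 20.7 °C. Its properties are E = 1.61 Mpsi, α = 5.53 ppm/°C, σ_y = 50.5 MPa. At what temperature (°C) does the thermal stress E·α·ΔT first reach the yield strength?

843 °C

E = 1.61 Mpsi = 11.10 GPa.
E·α·ΔT = 50.50 MPa ⇒ ΔT = 50.50 / (11.10×10³ × 5.53×10⁻⁶) = 822.7 K.
T = 20.7 + 822.7 = 843.4 °C.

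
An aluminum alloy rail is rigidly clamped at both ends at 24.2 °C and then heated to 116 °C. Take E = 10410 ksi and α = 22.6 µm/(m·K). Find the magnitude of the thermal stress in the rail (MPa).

149 MPa

E = 10410 ksi = 71.77 GPa.
ΔT = 91.80 K. Constrained thermal stress σ = E·α·ΔT = 71.77×10³ MPa × 22.6×10⁻⁶ × 91.80 = 149 MPa (compressive).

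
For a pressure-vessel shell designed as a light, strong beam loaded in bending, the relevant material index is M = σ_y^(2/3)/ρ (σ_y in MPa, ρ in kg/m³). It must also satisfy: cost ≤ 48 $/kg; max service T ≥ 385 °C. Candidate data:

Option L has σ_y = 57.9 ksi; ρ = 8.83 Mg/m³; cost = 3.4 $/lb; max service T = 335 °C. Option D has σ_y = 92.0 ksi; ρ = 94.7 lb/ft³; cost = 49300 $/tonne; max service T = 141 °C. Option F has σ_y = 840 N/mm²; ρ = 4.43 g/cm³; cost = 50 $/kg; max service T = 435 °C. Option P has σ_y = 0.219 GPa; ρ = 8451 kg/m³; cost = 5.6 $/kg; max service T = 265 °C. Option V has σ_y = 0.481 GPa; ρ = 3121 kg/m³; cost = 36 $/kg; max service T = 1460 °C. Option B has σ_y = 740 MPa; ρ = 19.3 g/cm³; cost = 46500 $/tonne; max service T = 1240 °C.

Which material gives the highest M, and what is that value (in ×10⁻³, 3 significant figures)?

option V, M = 19.7×10⁻³

Screen on constraints: cost ≤ 48 $/kg; max service T ≥ 385 °C. Survivors: option V, option B.
Normalizing units and computing the index:
  option V: σ_y = 481.0 MPa, ρ = 3121 kg/m³
  option B: σ_y = 740.0 MPa, ρ = 19300 kg/m³
  option V: M = 19.7×10⁻³
  option B: M = 4.24×10⁻³
The maximum is for option V.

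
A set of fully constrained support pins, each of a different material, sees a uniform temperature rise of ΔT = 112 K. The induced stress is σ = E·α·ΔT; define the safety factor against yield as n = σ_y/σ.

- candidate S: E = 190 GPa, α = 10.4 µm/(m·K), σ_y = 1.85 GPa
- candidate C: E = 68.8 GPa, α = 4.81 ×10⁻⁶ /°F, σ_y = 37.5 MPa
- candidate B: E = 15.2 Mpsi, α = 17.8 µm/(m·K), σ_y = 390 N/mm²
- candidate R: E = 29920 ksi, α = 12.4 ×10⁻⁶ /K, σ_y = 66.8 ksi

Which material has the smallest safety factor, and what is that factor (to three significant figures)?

candidate C, n = 0.562

With everything in SI (GPa, ×10⁻⁶/K, MPa):
  candidate S: E = 190.0, α = 10.4, σ_y = 1850 → σ = 221 MPa, n = 8.36
  candidate C: E = 68.80, α = 8.66, σ_y = 37.50 → σ = 66.7 MPa, n = 0.562
  candidate B: E = 104.8, α = 17.8, σ_y = 390.0 → σ = 209 MPa, n = 1.87
  candidate R: E = 206.3, α = 12.4, σ_y = 460.6 → σ = 286 MPa, n = 1.61
Smallest n: candidate C with n = 0.562.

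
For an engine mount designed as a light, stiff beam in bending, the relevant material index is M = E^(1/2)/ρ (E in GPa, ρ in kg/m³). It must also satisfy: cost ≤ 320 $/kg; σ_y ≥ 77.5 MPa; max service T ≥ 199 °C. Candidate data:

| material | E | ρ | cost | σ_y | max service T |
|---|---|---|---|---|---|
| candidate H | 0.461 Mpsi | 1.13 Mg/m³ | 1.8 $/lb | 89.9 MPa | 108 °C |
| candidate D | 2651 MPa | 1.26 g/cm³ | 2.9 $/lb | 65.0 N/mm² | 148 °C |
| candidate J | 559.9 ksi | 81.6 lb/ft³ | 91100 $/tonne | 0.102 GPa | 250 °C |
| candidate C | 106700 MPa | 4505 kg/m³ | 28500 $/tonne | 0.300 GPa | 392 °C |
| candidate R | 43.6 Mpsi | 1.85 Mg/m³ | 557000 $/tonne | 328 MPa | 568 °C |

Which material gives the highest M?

candidate C

Screen on constraints: cost ≤ 320 $/kg; σ_y ≥ 77.5 MPa; max service T ≥ 199 °C. Survivors: candidate J, candidate C.
Normalizing units and computing the index:
  candidate J: E = 3.860 GPa, ρ = 1307 kg/m³
  candidate C: E = 106.7 GPa, ρ = 4505 kg/m³
  candidate C: M = 2.29×10⁻³
  candidate J: M = 1.50×10⁻³
Candidate C has the largest M.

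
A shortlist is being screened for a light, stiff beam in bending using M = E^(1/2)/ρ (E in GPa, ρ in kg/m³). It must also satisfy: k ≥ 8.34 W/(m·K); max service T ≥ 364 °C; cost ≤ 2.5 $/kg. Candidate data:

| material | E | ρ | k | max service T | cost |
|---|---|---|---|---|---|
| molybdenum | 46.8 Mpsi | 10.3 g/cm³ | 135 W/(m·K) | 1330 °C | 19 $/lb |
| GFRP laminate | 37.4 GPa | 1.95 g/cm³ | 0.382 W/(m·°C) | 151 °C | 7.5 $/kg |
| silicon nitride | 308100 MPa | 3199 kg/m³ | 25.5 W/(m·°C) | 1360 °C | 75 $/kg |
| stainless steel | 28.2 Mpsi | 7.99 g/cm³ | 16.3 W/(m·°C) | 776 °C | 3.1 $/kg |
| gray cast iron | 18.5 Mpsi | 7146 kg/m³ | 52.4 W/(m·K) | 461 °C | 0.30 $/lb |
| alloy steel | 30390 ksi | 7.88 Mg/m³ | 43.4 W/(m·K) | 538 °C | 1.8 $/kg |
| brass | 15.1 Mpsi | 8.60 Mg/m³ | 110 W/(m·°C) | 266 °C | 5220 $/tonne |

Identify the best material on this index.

alloy steel

Screen on constraints: k ≥ 8.34 W/(m·K); max service T ≥ 364 °C; cost ≤ 2.5 $/kg. Survivors: gray cast iron, alloy steel.
In SI units:
  gray cast iron: E = 127.6 GPa, ρ = 7146 kg/m³
  alloy steel: E = 209.5 GPa, ρ = 7880 kg/m³
  alloy steel: M = 1.84×10⁻³
  gray cast iron: M = 1.58×10⁻³
Alloy steel has the largest M.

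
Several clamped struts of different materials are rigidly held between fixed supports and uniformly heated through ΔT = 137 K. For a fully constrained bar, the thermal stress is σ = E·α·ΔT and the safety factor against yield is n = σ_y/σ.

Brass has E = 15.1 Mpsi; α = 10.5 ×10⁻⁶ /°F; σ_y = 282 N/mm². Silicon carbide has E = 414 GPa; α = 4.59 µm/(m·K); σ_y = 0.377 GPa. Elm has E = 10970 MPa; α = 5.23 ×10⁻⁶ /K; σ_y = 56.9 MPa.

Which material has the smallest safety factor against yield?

brass

Per material, after unit conversion:
  brass: E = 104.1, α = 18.9, σ_y = 282.0 → σ = 270 MPa, n = 1.05
  silicon carbide: E = 414.0, α = 4.59, σ_y = 377.0 → σ = 260 MPa, n = 1.45
  elm: E = 10.97, α = 5.23, σ_y = 56.90 → σ = 7.86 MPa, n = 7.24
The minimum is brass at n = 1.05.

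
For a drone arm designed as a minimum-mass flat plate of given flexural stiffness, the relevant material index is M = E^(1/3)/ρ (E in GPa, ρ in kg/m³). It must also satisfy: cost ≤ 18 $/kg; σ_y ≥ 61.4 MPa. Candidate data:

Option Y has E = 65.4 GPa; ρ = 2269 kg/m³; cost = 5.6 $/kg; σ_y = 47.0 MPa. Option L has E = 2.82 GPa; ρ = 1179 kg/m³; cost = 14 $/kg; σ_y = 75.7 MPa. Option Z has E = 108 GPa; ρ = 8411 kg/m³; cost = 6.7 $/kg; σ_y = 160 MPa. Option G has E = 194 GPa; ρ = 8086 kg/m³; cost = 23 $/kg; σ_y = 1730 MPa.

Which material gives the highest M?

option L

Screen on constraints: cost ≤ 18 $/kg; σ_y ≥ 61.4 MPa. Survivors: option L, option Z.
Evaluate M for each candidate:
  option L: M = 1.20×10⁻³
  option Z: M = 0.566×10⁻³
The maximum is for option L.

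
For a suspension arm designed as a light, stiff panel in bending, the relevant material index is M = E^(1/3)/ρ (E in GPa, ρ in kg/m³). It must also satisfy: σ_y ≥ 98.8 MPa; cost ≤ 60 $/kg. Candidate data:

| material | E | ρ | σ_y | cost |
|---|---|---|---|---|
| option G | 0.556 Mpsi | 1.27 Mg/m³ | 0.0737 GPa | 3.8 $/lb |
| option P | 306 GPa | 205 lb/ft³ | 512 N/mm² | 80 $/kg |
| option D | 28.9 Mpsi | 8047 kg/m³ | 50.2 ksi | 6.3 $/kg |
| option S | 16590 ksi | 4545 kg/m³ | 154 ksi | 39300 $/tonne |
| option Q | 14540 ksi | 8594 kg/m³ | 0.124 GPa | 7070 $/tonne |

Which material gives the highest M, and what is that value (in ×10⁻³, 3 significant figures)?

Screen on constraints: σ_y ≥ 98.8 MPa; cost ≤ 60 $/kg. Survivors: option D, option S, option Q.
Convert each candidate to consistent units, then evaluate M:
  option D: E = 199.3 GPa, ρ = 8047 kg/m³
  option S: E = 114.4 GPa, ρ = 4545 kg/m³
  option Q: E = 100.2 GPa, ρ = 8594 kg/m³
  option S: M = 1.07×10⁻³
  option D: M = 0.726×10⁻³
  option Q: M = 0.541×10⁻³
Option S has the largest M.

option S, M = 1.07×10⁻³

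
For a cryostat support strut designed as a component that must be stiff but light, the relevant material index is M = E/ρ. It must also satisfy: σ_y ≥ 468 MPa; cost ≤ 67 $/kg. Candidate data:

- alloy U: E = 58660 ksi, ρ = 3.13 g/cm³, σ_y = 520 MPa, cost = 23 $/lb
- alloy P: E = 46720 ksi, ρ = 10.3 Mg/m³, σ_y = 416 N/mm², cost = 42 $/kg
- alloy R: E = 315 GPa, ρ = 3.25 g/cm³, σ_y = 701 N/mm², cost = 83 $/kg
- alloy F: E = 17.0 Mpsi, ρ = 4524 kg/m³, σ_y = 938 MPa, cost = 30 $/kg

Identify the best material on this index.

Screen on constraints: σ_y ≥ 468 MPa; cost ≤ 67 $/kg. Survivors: alloy U, alloy F.
After converting to SI:
  alloy U: E = 404.4 GPa, ρ = 3130 kg/m³
  alloy F: E = 117.2 GPa, ρ = 4524 kg/m³
  alloy U: M = 129 MN·m/kg
  alloy F: M = 25.9 MN·m/kg
The maximum is for alloy U.

alloy U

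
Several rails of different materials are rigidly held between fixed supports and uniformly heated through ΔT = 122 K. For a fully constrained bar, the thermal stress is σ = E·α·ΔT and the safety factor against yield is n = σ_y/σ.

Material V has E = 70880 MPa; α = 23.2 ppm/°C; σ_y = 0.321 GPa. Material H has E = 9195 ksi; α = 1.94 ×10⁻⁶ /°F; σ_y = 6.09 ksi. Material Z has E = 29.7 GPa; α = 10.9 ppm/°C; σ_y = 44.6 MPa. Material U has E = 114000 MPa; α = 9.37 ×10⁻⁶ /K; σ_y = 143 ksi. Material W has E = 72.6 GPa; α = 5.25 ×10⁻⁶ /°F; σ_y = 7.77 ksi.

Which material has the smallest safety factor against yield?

Converting E to GPa, α to ×10⁻⁶/K, σ_y to MPa, then σ and n for each:
  material V: E = 70.88, α = 23.2, σ_y = 321.0 → σ = 201 MPa, n = 1.60
  material H: E = 63.40, α = 3.49, σ_y = 41.99 → σ = 27.0 MPa, n = 1.55
  material Z: E = 29.70, α = 10.9, σ_y = 44.60 → σ = 39.5 MPa, n = 1.13
  material U: E = 114.0, α = 9.37, σ_y = 986.0 → σ = 130 MPa, n = 7.57
  material W: E = 72.60, α = 9.45, σ_y = 53.57 → σ = 83.7 MPa, n = 0.640
Smallest n: material W with n = 0.640.

material W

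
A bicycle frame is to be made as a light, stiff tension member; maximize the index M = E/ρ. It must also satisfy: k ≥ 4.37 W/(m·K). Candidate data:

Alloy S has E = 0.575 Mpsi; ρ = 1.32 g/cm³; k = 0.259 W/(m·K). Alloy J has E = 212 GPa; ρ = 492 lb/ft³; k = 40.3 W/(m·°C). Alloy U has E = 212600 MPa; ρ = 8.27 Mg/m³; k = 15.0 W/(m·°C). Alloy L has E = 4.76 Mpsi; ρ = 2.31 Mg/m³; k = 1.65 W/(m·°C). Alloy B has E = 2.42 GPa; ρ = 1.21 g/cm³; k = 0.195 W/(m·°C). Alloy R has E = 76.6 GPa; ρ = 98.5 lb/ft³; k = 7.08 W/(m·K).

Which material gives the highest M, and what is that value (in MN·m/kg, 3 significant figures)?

alloy R, M = 48.5 MN·m/kg

Screen on constraints: k ≥ 4.37 W/(m·K). Survivors: alloy J, alloy U, alloy R.
After converting to SI:
  alloy J: E = 212.0 GPa, ρ = 7881 kg/m³
  alloy U: E = 212.6 GPa, ρ = 8270 kg/m³
  alloy R: E = 76.60 GPa, ρ = 1578 kg/m³
  alloy R: M = 48.5 MN·m/kg
  alloy J: M = 26.9 MN·m/kg
  alloy U: M = 25.7 MN·m/kg
Alloy R ranks first.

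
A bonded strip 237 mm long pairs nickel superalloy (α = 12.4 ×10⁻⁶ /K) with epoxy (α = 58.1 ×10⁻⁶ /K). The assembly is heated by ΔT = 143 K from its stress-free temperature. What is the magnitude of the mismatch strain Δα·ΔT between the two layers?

Δα = |12.4 − 58.1|×10⁻⁶/K = 45.7×10⁻⁶/K.
Mismatch strain = Δα·ΔT = 45.7×10⁻⁶ × 143.0 = 6.54×10⁻³.

6.54×10⁻³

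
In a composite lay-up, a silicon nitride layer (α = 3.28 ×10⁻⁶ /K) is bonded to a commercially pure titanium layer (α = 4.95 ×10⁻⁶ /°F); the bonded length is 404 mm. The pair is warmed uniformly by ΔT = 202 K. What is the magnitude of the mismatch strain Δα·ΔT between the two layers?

commercially pure titanium: α = 4.95×10⁻⁶/°F × 9/5 = 8.91×10⁻⁶/K.
Δα = |3.28 − 8.91|×10⁻⁶/K = 5.63×10⁻⁶/K.
Mismatch strain = Δα·ΔT = 5.63×10⁻⁶ × 202.0 = 1.14×10⁻³.

1.14×10⁻³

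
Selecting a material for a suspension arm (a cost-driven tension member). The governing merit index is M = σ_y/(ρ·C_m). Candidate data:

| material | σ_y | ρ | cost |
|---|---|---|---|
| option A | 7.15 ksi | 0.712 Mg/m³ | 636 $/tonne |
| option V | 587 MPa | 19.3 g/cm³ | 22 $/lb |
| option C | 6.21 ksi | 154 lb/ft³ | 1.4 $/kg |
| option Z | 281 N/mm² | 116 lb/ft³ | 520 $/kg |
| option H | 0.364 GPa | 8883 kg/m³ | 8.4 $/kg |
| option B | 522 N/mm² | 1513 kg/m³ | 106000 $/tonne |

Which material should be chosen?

option A

In SI units:
  option A: σ_y = 49.30 MPa, ρ = 712.0 kg/m³, cost = 0.6360 $/kg
  option V: σ_y = 587.0 MPa, ρ = 19300 kg/m³, cost = 48.50 $/kg
  option C: σ_y = 42.82 MPa, ρ = 2467 kg/m³, cost = 1.400 $/kg
  option Z: σ_y = 281.0 MPa, ρ = 1858 kg/m³, cost = 520.0 $/kg
  option H: σ_y = 364.0 MPa, ρ = 8883 kg/m³, cost = 8.400 $/kg
  option B: σ_y = 522.0 MPa, ρ = 1513 kg/m³, cost = 106.0 $/kg
  option A: M = 109 kN·m per $
  option C: M = 12.4 kN·m per $
  option H: M = 4.88 kN·m per $
  option B: M = 3.25 kN·m per $
  option V: M = 0.627 kN·m per $
  option Z: M = 0.291 kN·m per $
Option A ranks first.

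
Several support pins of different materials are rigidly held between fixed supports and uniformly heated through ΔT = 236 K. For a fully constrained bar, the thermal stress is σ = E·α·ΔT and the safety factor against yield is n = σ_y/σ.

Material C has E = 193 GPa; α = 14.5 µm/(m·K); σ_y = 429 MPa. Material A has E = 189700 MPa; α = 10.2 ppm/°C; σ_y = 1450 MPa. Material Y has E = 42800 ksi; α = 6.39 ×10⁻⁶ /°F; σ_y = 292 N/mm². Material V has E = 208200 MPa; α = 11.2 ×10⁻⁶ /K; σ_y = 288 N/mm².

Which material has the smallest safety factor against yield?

material Y

Per material, after unit conversion:
  material C: E = 193.0, α = 14.5, σ_y = 429.0 → σ = 660 MPa, n = 0.650
  material A: E = 189.7, α = 10.2, σ_y = 1450 → σ = 457 MPa, n = 3.18
  material Y: E = 295.1, α = 11.5, σ_y = 292.0 → σ = 801 MPa, n = 0.365
  material V: E = 208.2, α = 11.2, σ_y = 288.0 → σ = 550 MPa, n = 0.523
Material Y has the lowest safety factor, n = 0.365.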